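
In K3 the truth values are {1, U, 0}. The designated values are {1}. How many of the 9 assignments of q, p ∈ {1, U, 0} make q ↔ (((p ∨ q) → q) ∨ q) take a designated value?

Designated under: (q=1, p=1); (q=1, p=U); (q=1, p=0); (q=0, p=1).

4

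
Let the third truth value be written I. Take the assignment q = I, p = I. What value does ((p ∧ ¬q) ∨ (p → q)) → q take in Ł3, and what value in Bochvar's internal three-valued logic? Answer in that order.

In Ł3: ¬q = ¬I = I
p ∧ ¬q = I ∧ I = I
p → q = I → I = true  [min(1, 1−½+½)]
(p ∧ ¬q) ∨ (p → q) = I ∨ true = true
((p ∧ ¬q) ∨ (p → q)) → q = true → I = I
In Bochvar's internal three-valued logic: ¬q = ¬I = I
p ∧ ¬q = I ∧ I = I
p → q = I → I = I
(p ∧ ¬q) ∨ (p → q) = I ∨ I = I
((p ∧ ¬q) ∨ (p → q)) → q = I → I = I

I; I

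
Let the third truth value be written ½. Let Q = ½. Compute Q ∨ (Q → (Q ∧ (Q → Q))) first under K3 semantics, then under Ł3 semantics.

½; ⊤

In K3: Q → Q = ½ → ½ = ½  [¬½ ∨ ½]
Q ∧ (Q → Q) = ½ ∧ ½ = ½
Q → (Q ∧ (Q → Q)) = ½ → ½ = ½
Q ∨ (Q → (Q ∧ (Q → Q))) = ½ ∨ ½ = ½
In Ł3: Q → Q = ½ → ½ = ⊤  [min(1, 1−½+½)]
Q ∧ (Q → Q) = ½ ∧ ⊤ = ½
Q → (Q ∧ (Q → Q)) = ½ → ½ = ⊤
Q ∨ (Q → (Q ∧ (Q → Q))) = ½ ∨ ⊤ = ⊤
They differ because K3 and Ł3 treat ½ differently under implication.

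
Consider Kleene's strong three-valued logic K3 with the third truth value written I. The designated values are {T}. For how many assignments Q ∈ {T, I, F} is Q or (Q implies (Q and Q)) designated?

Q=T: T ✓
Q=I: I ·
Q=F: T ✓

2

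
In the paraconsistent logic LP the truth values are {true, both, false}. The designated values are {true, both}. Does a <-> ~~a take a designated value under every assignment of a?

Every assignment of a over {true, both, false} gives a value in {true, both}.
In particular, with a=both: a <-> ~~a = both.

Yes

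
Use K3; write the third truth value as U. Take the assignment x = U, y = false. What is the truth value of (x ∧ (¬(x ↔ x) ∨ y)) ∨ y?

U

x ↔ x = U ↔ U = U
¬(x ↔ x) = ¬U = U
¬(x ↔ x) ∨ y = U ∨ false = U
x ∧ (¬(x ↔ x) ∨ y) = U ∧ U = U
(x ∧ (¬(x ↔ x) ∨ y)) ∨ y = U ∨ false = U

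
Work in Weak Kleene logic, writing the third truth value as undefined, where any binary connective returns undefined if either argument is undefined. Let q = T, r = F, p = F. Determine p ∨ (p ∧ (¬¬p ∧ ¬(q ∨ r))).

¬p = ¬F = T
¬¬p = ¬T = F
q ∨ r = T ∨ F = T
¬(q ∨ r) = ¬T = F
¬¬p ∧ ¬(q ∨ r) = F ∧ F = F
p ∧ (¬¬p ∧ ¬(q ∨ r)) = F ∧ F = F
p ∨ (p ∧ (¬¬p ∧ ¬(q ∨ r))) = F ∨ F = F

F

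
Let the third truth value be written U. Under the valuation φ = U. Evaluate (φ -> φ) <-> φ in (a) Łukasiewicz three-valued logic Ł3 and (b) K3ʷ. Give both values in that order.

In Łukasiewicz three-valued logic Ł3: φ -> φ = U -> U = True
(φ -> φ) <-> φ = True <-> U = U
In K3ʷ: φ -> φ = U -> U = U  [any arg is the third value ⇒ result is the third value]
(φ -> φ) <-> φ = U <-> U = U

U; U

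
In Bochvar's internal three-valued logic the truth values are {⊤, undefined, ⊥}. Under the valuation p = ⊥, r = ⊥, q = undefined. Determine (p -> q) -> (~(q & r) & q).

p -> q = ⊥ -> undefined = undefined
q & r = undefined & ⊥ = undefined
~(q & r) = ~undefined = undefined
~(q & r) & q = undefined & undefined = undefined
(p -> q) -> (~(q & r) & q) = undefined -> undefined = undefined

undefined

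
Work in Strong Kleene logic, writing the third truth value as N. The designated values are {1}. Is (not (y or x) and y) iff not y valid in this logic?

Countermodel: y=N, x=1 gives N, which is not designated.

No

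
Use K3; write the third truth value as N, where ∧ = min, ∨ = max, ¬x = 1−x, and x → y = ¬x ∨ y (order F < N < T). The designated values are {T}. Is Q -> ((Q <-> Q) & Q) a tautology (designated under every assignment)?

Countermodel: Q=N gives N, which is not designated.

No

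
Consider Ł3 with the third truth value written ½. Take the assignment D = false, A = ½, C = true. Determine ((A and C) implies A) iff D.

A and C = ½ and true = ½
(A and C) implies A = ½ implies ½ = true  [min(1, 1−½+½)]
((A and C) implies A) iff D = true iff false = false

false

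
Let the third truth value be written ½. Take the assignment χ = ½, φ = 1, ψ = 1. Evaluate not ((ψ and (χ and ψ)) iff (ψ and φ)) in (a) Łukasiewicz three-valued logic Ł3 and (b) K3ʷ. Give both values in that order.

½; ½

In Łukasiewicz three-valued logic Ł3: χ and ψ = ½ and 1 = ½
ψ and (χ and ψ) = 1 and ½ = ½
ψ and φ = 1 and 1 = 1
(ψ and (χ and ψ)) iff (ψ and φ) = ½ iff 1 = ½  [1 − |½−1|]
not ((ψ and (χ and ψ)) iff (ψ and φ)) = not ½ = ½
In K3ʷ: χ and ψ = ½ and 1 = ½
ψ and (χ and ψ) = 1 and ½ = ½
ψ and φ = 1 and 1 = 1
(ψ and (χ and ψ)) iff (ψ and φ) = ½ iff 1 = ½
not ((ψ and (χ and ψ)) iff (ψ and φ)) = not ½ = ½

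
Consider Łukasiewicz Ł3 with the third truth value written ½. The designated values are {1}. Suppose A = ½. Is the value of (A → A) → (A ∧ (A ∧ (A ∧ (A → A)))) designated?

A → A = ½ → ½ = 1  [min(1, 1−½+½)]
A → A = ½ → ½ = 1
A ∧ (A → A) = ½ ∧ 1 = ½
A ∧ (A ∧ (A → A)) = ½ ∧ ½ = ½
A ∧ (A ∧ (A ∧ (A → A))) = ½ ∧ ½ = ½
(A → A) → (A ∧ (A ∧ (A ∧ (A → A)))) = 1 → ½ = ½
½ ∉ {1}.

No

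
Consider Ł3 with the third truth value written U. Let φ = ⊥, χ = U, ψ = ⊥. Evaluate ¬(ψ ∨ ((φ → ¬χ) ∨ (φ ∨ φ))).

⊥

¬χ = ¬U = U
φ → ¬χ = ⊥ → U = ⊤
φ ∨ φ = ⊥ ∨ ⊥ = ⊥
(φ → ¬χ) ∨ (φ ∨ φ) = ⊤ ∨ ⊥ = ⊤
ψ ∨ ((φ → ¬χ) ∨ (φ ∨ φ)) = ⊥ ∨ ⊤ = ⊤
¬(ψ ∨ ((φ → ¬χ) ∨ (φ ∨ φ))) = ¬⊤ = ⊥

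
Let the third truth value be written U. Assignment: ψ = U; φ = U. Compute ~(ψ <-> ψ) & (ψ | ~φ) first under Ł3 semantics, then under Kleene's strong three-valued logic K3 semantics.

In Ł3: ψ <-> ψ = U <-> U = true
~(ψ <-> ψ) = ~true = false
~φ = ~U = U
ψ | ~φ = U | U = U
~(ψ <-> ψ) & (ψ | ~φ) = false & U = false
In Kleene's strong three-valued logic K3: ψ <-> ψ = U <-> U = U
~(ψ <-> ψ) = ~U = U
~φ = ~U = U
ψ | ~φ = U | U = U
~(ψ <-> ψ) & (ψ | ~φ) = U & U = U
They differ because Ł3 and Kleene's strong three-valued logic K3 treat U differently under implication.

false; U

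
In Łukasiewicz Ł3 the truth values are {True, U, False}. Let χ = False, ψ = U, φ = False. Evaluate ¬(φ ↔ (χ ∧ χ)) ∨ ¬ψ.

χ ∧ χ = False ∧ False = False
φ ↔ (χ ∧ χ) = False ↔ False = True
¬(φ ↔ (χ ∧ χ)) = ¬True = False
¬ψ = ¬U = U
¬(φ ↔ (χ ∧ χ)) ∨ ¬ψ = False ∨ U = U

U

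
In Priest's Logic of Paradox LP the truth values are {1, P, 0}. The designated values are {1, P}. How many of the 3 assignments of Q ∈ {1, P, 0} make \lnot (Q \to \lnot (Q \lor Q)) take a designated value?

2

Q=1: 1 ✓
Q=P: P ✓
Q=0: 0 ·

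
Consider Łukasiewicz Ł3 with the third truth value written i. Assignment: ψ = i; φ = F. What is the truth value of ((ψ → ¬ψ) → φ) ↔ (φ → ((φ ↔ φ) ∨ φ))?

¬ψ = ¬i = i
ψ → ¬ψ = i → i = T
(ψ → ¬ψ) → φ = T → F = F
φ ↔ φ = F ↔ F = T
(φ ↔ φ) ∨ φ = T ∨ F = T
φ → ((φ ↔ φ) ∨ φ) = F → T = T
((ψ → ¬ψ) → φ) ↔ (φ → ((φ ↔ φ) ∨ φ)) = F ↔ T = F

F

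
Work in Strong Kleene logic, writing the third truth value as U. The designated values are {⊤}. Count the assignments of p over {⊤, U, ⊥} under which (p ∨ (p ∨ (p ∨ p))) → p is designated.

p=⊤: ⊤ ✓
p=U: U ·
p=⊥: ⊤ ✓

2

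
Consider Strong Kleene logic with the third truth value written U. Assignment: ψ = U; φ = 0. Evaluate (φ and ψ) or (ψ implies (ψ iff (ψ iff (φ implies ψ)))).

U

φ and ψ = 0 and U = 0
φ implies ψ = 0 implies U = 1  [not 0 or U]
ψ iff (φ implies ψ) = U iff 1 = U
ψ iff (ψ iff (φ implies ψ)) = U iff U = U
ψ implies (ψ iff (ψ iff (φ implies ψ))) = U implies U = U
(φ and ψ) or (ψ implies (ψ iff (ψ iff (φ implies ψ)))) = 0 or U = U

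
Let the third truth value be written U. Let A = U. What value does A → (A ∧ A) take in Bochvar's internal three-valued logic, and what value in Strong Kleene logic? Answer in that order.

In Bochvar's internal three-valued logic: A ∧ A = U ∧ U = U
A → (A ∧ A) = U → U = U  [any arg is the third value ⇒ result is the third value]
In Strong Kleene logic: A ∧ A = U ∧ U = U
A → (A ∧ A) = U → U = U  [¬U ∨ U]

U; U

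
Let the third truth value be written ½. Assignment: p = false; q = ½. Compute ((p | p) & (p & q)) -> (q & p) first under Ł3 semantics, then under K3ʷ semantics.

true; ½

In Ł3: p | p = false | false = false
p & q = false & ½ = false
(p | p) & (p & q) = false & false = false
q & p = ½ & false = false
((p | p) & (p & q)) -> (q & p) = false -> false = true
In K3ʷ: p | p = false | false = false
p & q = false & ½ = ½
(p | p) & (p & q) = false & ½ = ½
q & p = ½ & false = ½
((p | p) & (p & q)) -> (q & p) = ½ -> ½ = ½  [any arg is the third value ⇒ result is the third value]
They differ because Ł3 and K3ʷ treat ½ differently under the binary connectives.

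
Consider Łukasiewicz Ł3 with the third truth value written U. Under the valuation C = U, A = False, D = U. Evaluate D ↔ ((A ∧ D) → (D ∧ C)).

U

A ∧ D = False ∧ U = False
D ∧ C = U ∧ U = U
(A ∧ D) → (D ∧ C) = False → U = True
D ↔ ((A ∧ D) → (D ∧ C)) = U ↔ True = U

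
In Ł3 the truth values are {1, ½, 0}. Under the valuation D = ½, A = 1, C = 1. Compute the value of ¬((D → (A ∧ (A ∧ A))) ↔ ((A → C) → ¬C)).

1

A ∧ A = 1 ∧ 1 = 1
A ∧ (A ∧ A) = 1 ∧ 1 = 1
D → (A ∧ (A ∧ A)) = ½ → 1 = 1  [min(1, 1−½+1)]
A → C = 1 → 1 = 1
¬C = ¬1 = 0
(A → C) → ¬C = 1 → 0 = 0
(D → (A ∧ (A ∧ A))) ↔ ((A → C) → ¬C) = 1 ↔ 0 = 0
¬((D → (A ∧ (A ∧ A))) ↔ ((A → C) → ¬C)) = ¬0 = 1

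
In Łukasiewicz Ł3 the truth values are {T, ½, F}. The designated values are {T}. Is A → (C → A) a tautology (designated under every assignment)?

Every assignment of A, C over {T, ½, F} gives a value in {T}.
In particular, with A=½, C=½: A → (C → A) = T.

Yes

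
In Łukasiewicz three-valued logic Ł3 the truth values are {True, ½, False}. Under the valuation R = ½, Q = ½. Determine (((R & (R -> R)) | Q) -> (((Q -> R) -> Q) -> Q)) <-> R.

½

R -> R = ½ -> ½ = True  [min(1, 1−½+½)]
R & (R -> R) = ½ & True = ½
(R & (R -> R)) | Q = ½ | ½ = ½
Q -> R = ½ -> ½ = True
(Q -> R) -> Q = True -> ½ = ½
((Q -> R) -> Q) -> Q = ½ -> ½ = True
((R & (R -> R)) | Q) -> (((Q -> R) -> Q) -> Q) = ½ -> True = True
(((R & (R -> R)) | Q) -> (((Q -> R) -> Q) -> Q)) <-> R = True <-> ½ = ½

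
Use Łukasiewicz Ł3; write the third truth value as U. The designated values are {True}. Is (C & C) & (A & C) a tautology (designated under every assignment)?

No

Countermodel: C=True, A=U gives U, which is not designated.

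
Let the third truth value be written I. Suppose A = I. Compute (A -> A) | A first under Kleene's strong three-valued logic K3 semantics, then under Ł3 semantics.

In Kleene's strong three-valued logic K3: A -> A = I -> I = I  [~I | I]
(A -> A) | A = I | I = I
In Ł3: A -> A = I -> I = 1  [min(1, 1−½+½)]
(A -> A) | A = 1 | I = 1
They differ because Kleene's strong three-valued logic K3 and Ł3 treat I differently under implication.

I; 1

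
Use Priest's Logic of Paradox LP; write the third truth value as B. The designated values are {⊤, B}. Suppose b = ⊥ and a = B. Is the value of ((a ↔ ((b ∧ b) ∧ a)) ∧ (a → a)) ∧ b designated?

No

b ∧ b = ⊥ ∧ ⊥ = ⊥
(b ∧ b) ∧ a = ⊥ ∧ B = ⊥
a ↔ ((b ∧ b) ∧ a) = B ↔ ⊥ = B
a → a = B → B = B  [¬B ∨ B]
(a ↔ ((b ∧ b) ∧ a)) ∧ (a → a) = B ∧ B = B
((a ↔ ((b ∧ b) ∧ a)) ∧ (a → a)) ∧ b = B ∧ ⊥ = ⊥
⊥ ∉ {⊤, B}.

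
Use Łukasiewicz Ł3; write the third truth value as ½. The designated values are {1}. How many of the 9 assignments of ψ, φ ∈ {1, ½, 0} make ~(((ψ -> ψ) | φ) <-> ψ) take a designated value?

3

Designated under: (ψ=0, φ=1); (ψ=0, φ=½); (ψ=0, φ=0).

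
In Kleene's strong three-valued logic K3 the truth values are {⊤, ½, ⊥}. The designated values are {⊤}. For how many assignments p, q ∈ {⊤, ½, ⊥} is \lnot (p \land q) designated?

Of the 9 assignments, 5 give a value in {⊤}.

5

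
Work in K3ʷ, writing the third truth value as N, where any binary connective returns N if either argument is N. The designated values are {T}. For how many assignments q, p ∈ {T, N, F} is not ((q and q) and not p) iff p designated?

3

Designated under: (q=T, p=T); (q=T, p=F); (q=F, p=T).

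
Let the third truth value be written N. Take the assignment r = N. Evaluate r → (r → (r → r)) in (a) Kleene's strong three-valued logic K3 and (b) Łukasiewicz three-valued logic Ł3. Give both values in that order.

N; true

In Kleene's strong three-valued logic K3: r → r = N → N = N
r → (r → r) = N → N = N
r → (r → (r → r)) = N → N = N
In Łukasiewicz three-valued logic Ł3: r → r = N → N = true  [min(1, 1−½+½)]
r → (r → r) = N → true = true
r → (r → (r → r)) = N → true = true
They differ because Kleene's strong three-valued logic K3 and Łukasiewicz three-valued logic Ł3 treat N differently under implication.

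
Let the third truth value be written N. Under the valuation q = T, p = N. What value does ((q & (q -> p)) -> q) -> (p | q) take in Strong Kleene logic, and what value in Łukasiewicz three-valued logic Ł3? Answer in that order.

In Strong Kleene logic: q -> p = T -> N = N
q & (q -> p) = T & N = N
(q & (q -> p)) -> q = N -> T = T
p | q = N | T = T
((q & (q -> p)) -> q) -> (p | q) = T -> T = T
In Łukasiewicz three-valued logic Ł3: q -> p = T -> N = N  [min(1, 1−1+½)]
q & (q -> p) = T & N = N
(q & (q -> p)) -> q = N -> T = T
p | q = N | T = T
((q & (q -> p)) -> q) -> (p | q) = T -> T = T

T; T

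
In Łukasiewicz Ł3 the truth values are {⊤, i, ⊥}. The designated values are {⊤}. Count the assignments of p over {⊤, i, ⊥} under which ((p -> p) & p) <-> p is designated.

3

p=⊤: ⊤ ✓
p=i: ⊤ ✓
p=⊥: ⊤ ✓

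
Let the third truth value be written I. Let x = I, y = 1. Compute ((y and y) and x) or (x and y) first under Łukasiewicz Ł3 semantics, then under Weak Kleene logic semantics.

In Łukasiewicz Ł3: y and y = 1 and 1 = 1
(y and y) and x = 1 and I = I
x and y = I and 1 = I
((y and y) and x) or (x and y) = I or I = I
In Weak Kleene logic: y and y = 1 and 1 = 1
(y and y) and x = 1 and I = I
x and y = I and 1 = I
((y and y) and x) or (x and y) = I or I = I

I; I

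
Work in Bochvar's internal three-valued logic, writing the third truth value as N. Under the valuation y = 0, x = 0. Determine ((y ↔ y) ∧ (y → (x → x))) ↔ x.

y ↔ y = 0 ↔ 0 = 1
x → x = 0 → 0 = 1
y → (x → x) = 0 → 1 = 1
(y ↔ y) ∧ (y → (x → x)) = 1 ∧ 1 = 1
((y ↔ y) ∧ (y → (x → x))) ↔ x = 1 ↔ 0 = 0

0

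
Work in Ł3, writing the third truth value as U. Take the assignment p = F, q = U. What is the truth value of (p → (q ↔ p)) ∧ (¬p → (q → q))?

q ↔ p = U ↔ F = U  [1 − |½−0|]
p → (q ↔ p) = F → U = T
¬p = ¬F = T
q → q = U → U = T
¬p → (q → q) = T → T = T
(p → (q ↔ p)) ∧ (¬p → (q → q)) = T ∧ T = T

T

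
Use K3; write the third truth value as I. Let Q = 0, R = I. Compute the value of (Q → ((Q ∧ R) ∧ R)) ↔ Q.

0

Q ∧ R = 0 ∧ I = 0
(Q ∧ R) ∧ R = 0 ∧ I = 0
Q → ((Q ∧ R) ∧ R) = 0 → 0 = 1
(Q → ((Q ∧ R) ∧ R)) ↔ Q = 1 ↔ 0 = 0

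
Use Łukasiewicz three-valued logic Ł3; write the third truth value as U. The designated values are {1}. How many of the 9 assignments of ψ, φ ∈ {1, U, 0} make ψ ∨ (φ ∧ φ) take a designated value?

Of the 9 assignments, 5 give a value in {1}.

5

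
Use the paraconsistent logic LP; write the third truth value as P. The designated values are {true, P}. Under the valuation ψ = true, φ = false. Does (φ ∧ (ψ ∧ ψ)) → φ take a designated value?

ψ ∧ ψ = true ∧ true = true
φ ∧ (ψ ∧ ψ) = false ∧ true = false
(φ ∧ (ψ ∧ ψ)) → φ = false → false = true
true ∈ {true, P}.

Yes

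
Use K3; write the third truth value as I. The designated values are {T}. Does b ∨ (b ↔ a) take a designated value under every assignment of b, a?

No

Countermodel: b=I, a=T gives I, which is not designated.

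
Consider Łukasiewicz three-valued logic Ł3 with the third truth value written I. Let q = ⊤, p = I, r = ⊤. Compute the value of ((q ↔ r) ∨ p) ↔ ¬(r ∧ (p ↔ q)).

I

q ↔ r = ⊤ ↔ ⊤ = ⊤
(q ↔ r) ∨ p = ⊤ ∨ I = ⊤
p ↔ q = I ↔ ⊤ = I
r ∧ (p ↔ q) = ⊤ ∧ I = I
¬(r ∧ (p ↔ q)) = ¬I = I
((q ↔ r) ∨ p) ↔ ¬(r ∧ (p ↔ q)) = ⊤ ↔ I = I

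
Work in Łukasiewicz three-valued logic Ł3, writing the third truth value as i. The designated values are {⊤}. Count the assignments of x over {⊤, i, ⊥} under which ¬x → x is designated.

x=⊤: ⊤ ✓
x=i: ⊤ ✓
x=⊥: ⊥ ·

2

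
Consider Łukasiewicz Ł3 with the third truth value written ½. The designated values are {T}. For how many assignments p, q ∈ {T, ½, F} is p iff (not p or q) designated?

3

Designated under: (p=T, q=T); (p=½, q=½); (p=½, q=F).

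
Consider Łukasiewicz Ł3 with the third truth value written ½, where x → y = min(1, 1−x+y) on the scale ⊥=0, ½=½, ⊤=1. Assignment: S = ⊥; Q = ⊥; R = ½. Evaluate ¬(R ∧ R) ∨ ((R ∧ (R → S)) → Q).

½

R ∧ R = ½ ∧ ½ = ½
¬(R ∧ R) = ¬½ = ½
R → S = ½ → ⊥ = ½  [min(1, 1−½+0)]
R ∧ (R → S) = ½ ∧ ½ = ½
(R ∧ (R → S)) → Q = ½ → ⊥ = ½
¬(R ∧ R) ∨ ((R ∧ (R → S)) → Q) = ½ ∨ ½ = ½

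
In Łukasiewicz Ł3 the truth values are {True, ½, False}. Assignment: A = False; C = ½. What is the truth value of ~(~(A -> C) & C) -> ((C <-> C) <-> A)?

False

A -> C = False -> ½ = True  [min(1, 1−0+½)]
~(A -> C) = ~True = False
~(A -> C) & C = False & ½ = False
~(~(A -> C) & C) = ~False = True
C <-> C = ½ <-> ½ = True
(C <-> C) <-> A = True <-> False = False
~(~(A -> C) & C) -> ((C <-> C) <-> A) = True -> False = False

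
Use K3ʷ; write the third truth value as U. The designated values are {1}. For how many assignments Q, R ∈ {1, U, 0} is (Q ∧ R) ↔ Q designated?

3

Designated under: (Q=1, R=1); (Q=0, R=1); (Q=0, R=0).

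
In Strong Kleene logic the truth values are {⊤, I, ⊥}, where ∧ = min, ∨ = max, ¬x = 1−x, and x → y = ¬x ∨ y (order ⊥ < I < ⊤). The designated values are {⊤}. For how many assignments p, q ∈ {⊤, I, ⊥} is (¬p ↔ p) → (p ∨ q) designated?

Of the 9 assignments, 7 give a value in {⊤}.

7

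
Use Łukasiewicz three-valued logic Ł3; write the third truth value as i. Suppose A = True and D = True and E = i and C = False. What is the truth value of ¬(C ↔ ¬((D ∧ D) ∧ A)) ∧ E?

D ∧ D = True ∧ True = True
(D ∧ D) ∧ A = True ∧ True = True
¬((D ∧ D) ∧ A) = ¬True = False
C ↔ ¬((D ∧ D) ∧ A) = False ↔ False = True
¬(C ↔ ¬((D ∧ D) ∧ A)) = ¬True = False
¬(C ↔ ¬((D ∧ D) ∧ A)) ∧ E = False ∧ i = False

False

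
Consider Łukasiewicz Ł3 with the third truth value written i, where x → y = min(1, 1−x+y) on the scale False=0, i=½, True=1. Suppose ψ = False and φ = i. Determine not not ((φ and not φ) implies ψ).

i

not φ = not i = i
φ and not φ = i and i = i
(φ and not φ) implies ψ = i implies False = i
not ((φ and not φ) implies ψ) = not i = i
not not ((φ and not φ) implies ψ) = not i = i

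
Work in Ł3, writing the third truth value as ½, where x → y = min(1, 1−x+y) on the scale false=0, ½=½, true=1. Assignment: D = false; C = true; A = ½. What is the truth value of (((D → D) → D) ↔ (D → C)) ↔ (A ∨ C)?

false

D → D = false → false = true
(D → D) → D = true → false = false
D → C = false → true = true
((D → D) → D) ↔ (D → C) = false ↔ true = false
A ∨ C = ½ ∨ true = true
(((D → D) → D) ↔ (D → C)) ↔ (A ∨ C) = false ↔ true = false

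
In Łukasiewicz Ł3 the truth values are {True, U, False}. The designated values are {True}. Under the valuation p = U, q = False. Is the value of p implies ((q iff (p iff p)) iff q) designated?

Yes

p iff p = U iff U = True  [1 − |½−½|]
q iff (p iff p) = False iff True = False
(q iff (p iff p)) iff q = False iff False = True
p implies ((q iff (p iff p)) iff q) = U implies True = True
True ∈ {True}.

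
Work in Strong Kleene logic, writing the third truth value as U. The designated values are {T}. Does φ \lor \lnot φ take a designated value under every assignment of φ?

Countermodel: φ=U gives U, which is not designated.

No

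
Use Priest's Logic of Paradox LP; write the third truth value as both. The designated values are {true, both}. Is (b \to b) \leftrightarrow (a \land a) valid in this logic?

No

Countermodel: b=true, a=false gives false, which is not designated.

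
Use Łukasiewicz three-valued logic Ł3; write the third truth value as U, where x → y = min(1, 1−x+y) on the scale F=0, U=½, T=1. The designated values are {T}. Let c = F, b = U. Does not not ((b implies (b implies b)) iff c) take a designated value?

b implies b = U implies U = T  [min(1, 1−½+½)]
b implies (b implies b) = U implies T = T
(b implies (b implies b)) iff c = T iff F = F
not ((b implies (b implies b)) iff c) = not F = T
not not ((b implies (b implies b)) iff c) = not T = F
F ∉ {T}.

No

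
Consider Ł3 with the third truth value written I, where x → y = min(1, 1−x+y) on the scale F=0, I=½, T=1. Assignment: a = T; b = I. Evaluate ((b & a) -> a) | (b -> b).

b & a = I & T = I
(b & a) -> a = I -> T = T  [min(1, 1−½+1)]
b -> b = I -> I = T
((b & a) -> a) | (b -> b) = T | T = T

T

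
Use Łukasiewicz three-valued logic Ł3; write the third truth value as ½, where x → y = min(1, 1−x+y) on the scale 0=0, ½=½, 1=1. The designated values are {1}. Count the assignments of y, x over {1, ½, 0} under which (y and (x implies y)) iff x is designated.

3

Designated under: (y=1, x=1); (y=½, x=½); (y=0, x=0).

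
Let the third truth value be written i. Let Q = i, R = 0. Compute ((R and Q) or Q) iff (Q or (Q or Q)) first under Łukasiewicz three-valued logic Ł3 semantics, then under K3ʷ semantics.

In Łukasiewicz three-valued logic Ł3: R and Q = 0 and i = 0
(R and Q) or Q = 0 or i = i
Q or Q = i or i = i
Q or (Q or Q) = i or i = i
((R and Q) or Q) iff (Q or (Q or Q)) = i iff i = 1  [1 − |½−½|]
In K3ʷ: R and Q = 0 and i = i
(R and Q) or Q = i or i = i
Q or Q = i or i = i
Q or (Q or Q) = i or i = i
((R and Q) or Q) iff (Q or (Q or Q)) = i iff i = i
They differ because Łukasiewicz three-valued logic Ł3 and K3ʷ treat i differently under the binary connectives.

1; i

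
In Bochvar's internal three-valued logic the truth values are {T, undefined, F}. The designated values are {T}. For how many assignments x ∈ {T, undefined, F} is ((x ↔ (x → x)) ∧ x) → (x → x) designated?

2

x=T: T ✓
x=undefined: undefined ·
x=F: T ✓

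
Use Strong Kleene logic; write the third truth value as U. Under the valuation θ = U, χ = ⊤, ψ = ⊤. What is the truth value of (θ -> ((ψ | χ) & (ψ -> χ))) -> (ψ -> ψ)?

ψ | χ = ⊤ | ⊤ = ⊤
ψ -> χ = ⊤ -> ⊤ = ⊤
(ψ | χ) & (ψ -> χ) = ⊤ & ⊤ = ⊤
θ -> ((ψ | χ) & (ψ -> χ)) = U -> ⊤ = ⊤  [~U | ⊤]
ψ -> ψ = ⊤ -> ⊤ = ⊤
(θ -> ((ψ | χ) & (ψ -> χ))) -> (ψ -> ψ) = ⊤ -> ⊤ = ⊤

⊤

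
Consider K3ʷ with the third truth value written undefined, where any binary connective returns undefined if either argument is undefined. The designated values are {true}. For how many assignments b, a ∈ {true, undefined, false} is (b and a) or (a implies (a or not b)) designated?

4

Designated under: (b=true, a=true); (b=true, a=false); (b=false, a=true); (b=false, a=false).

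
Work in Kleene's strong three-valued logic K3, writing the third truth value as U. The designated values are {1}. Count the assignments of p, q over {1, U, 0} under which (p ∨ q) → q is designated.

4

Designated under: (p=1, q=1); (p=U, q=1); (p=0, q=1); (p=0, q=0).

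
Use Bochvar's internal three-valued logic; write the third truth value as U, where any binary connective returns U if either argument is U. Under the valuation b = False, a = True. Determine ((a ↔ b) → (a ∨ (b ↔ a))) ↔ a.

a ↔ b = True ↔ False = False
b ↔ a = False ↔ True = False
a ∨ (b ↔ a) = True ∨ False = True
(a ↔ b) → (a ∨ (b ↔ a)) = False → True = True
((a ↔ b) → (a ∨ (b ↔ a))) ↔ a = True ↔ True = True

True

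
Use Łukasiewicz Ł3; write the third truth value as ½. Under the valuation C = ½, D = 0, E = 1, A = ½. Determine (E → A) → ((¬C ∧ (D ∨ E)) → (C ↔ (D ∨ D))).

1

E → A = 1 → ½ = ½  [min(1, 1−1+½)]
¬C = ¬½ = ½
D ∨ E = 0 ∨ 1 = 1
¬C ∧ (D ∨ E) = ½ ∧ 1 = ½
D ∨ D = 0 ∨ 0 = 0
C ↔ (D ∨ D) = ½ ↔ 0 = ½
(¬C ∧ (D ∨ E)) → (C ↔ (D ∨ D)) = ½ → ½ = 1
(E → A) → ((¬C ∧ (D ∨ E)) → (C ↔ (D ∨ D))) = ½ → 1 = 1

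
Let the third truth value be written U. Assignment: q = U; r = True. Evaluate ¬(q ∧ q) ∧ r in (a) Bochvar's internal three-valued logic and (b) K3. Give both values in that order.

U; U

In Bochvar's internal three-valued logic: q ∧ q = U ∧ U = U
¬(q ∧ q) = ¬U = U
¬(q ∧ q) ∧ r = U ∧ True = U
In K3: q ∧ q = U ∧ U = U
¬(q ∧ q) = ¬U = U
¬(q ∧ q) ∧ r = U ∧ True = U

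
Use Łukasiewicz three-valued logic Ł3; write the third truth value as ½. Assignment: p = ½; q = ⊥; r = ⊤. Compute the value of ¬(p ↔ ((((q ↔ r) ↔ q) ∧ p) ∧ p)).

⊥

q ↔ r = ⊥ ↔ ⊤ = ⊥
(q ↔ r) ↔ q = ⊥ ↔ ⊥ = ⊤
((q ↔ r) ↔ q) ∧ p = ⊤ ∧ ½ = ½
(((q ↔ r) ↔ q) ∧ p) ∧ p = ½ ∧ ½ = ½
p ↔ ((((q ↔ r) ↔ q) ∧ p) ∧ p) = ½ ↔ ½ = ⊤
¬(p ↔ ((((q ↔ r) ↔ q) ∧ p) ∧ p)) = ¬⊤ = ⊥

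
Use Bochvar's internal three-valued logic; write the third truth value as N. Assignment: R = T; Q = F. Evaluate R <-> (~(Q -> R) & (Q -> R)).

Q -> R = F -> T = T
~(Q -> R) = ~T = F
Q -> R = F -> T = T
~(Q -> R) & (Q -> R) = F & T = F
R <-> (~(Q -> R) & (Q -> R)) = T <-> F = F

F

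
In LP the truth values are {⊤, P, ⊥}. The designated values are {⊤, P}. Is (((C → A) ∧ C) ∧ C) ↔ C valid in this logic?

Countermodel: C=⊤, A=⊥ gives ⊥, which is not designated.

No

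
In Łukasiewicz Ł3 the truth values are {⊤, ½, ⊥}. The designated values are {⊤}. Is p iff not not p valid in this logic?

Yes

Every assignment of p over {⊤, ½, ⊥} gives a value in {⊤}.
In particular, with p=½: p iff not not p = ⊤.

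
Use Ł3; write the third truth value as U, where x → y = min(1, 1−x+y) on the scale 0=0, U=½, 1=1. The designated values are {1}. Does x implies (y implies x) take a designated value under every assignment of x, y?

Yes

Every assignment of x, y over {1, U, 0} gives a value in {1}.
In particular, with x=U, y=U: x implies (y implies x) = 1.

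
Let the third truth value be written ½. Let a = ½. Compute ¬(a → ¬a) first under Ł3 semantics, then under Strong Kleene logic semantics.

F; ½

In Ł3: ¬a = ¬½ = ½
a → ¬a = ½ → ½ = T
¬(a → ¬a) = ¬T = F
In Strong Kleene logic: ¬a = ¬½ = ½
a → ¬a = ½ → ½ = ½  [¬½ ∨ ½]
¬(a → ¬a) = ¬½ = ½
They differ because Ł3 and Strong Kleene logic treat ½ differently under implication.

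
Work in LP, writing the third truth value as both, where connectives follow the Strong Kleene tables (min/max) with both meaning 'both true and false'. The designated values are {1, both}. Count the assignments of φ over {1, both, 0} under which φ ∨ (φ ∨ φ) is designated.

2

φ=1: 1 ✓
φ=both: both ✓
φ=0: 0 ·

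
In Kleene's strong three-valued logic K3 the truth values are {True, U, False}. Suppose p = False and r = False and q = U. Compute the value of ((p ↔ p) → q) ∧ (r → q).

p ↔ p = False ↔ False = True
(p ↔ p) → q = True → U = U
r → q = False → U = True
((p ↔ p) → q) ∧ (r → q) = U ∧ True = U

U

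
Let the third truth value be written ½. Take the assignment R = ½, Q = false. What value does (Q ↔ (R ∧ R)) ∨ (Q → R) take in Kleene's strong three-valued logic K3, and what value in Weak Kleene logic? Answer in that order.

In Kleene's strong three-valued logic K3: R ∧ R = ½ ∧ ½ = ½
Q ↔ (R ∧ R) = false ↔ ½ = ½
Q → R = false → ½ = true  [¬false ∨ ½]
(Q ↔ (R ∧ R)) ∨ (Q → R) = ½ ∨ true = true
In Weak Kleene logic: R ∧ R = ½ ∧ ½ = ½
Q ↔ (R ∧ R) = false ↔ ½ = ½
Q → R = false → ½ = ½  [any arg is the third value ⇒ result is the third value]
(Q ↔ (R ∧ R)) ∨ (Q → R) = ½ ∨ ½ = ½
They differ because Kleene's strong three-valued logic K3 and Weak Kleene logic treat ½ differently under the binary connectives.

true; ½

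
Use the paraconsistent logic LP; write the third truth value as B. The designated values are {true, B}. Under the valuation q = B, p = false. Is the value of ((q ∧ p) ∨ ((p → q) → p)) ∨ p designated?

q ∧ p = B ∧ false = false
p → q = false → B = true  [¬false ∨ B]
(p → q) → p = true → false = false
(q ∧ p) ∨ ((p → q) → p) = false ∨ false = false
((q ∧ p) ∨ ((p → q) → p)) ∨ p = false ∨ false = false
false ∉ {true, B}.

No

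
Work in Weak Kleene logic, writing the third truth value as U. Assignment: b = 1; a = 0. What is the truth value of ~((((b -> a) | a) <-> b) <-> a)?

0

b -> a = 1 -> 0 = 0
(b -> a) | a = 0 | 0 = 0
((b -> a) | a) <-> b = 0 <-> 1 = 0
(((b -> a) | a) <-> b) <-> a = 0 <-> 0 = 1
~((((b -> a) | a) <-> b) <-> a) = ~1 = 0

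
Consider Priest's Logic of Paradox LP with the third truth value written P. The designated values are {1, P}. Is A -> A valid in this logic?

Yes

Every assignment of A over {1, P, 0} gives a value in {1, P}.
In particular, with A=P: A -> A = P.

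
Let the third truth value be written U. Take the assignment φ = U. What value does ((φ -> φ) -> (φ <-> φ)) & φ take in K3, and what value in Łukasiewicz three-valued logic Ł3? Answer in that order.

In K3: φ -> φ = U -> U = U  [~U | U]
φ <-> φ = U <-> U = U
(φ -> φ) -> (φ <-> φ) = U -> U = U
((φ -> φ) -> (φ <-> φ)) & φ = U & U = U
In Łukasiewicz three-valued logic Ł3: φ -> φ = U -> U = T  [min(1, 1−½+½)]
φ <-> φ = U <-> U = T
(φ -> φ) -> (φ <-> φ) = T -> T = T
((φ -> φ) -> (φ <-> φ)) & φ = T & U = U

U; U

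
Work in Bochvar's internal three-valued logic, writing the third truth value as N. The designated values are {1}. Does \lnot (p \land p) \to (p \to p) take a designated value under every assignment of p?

Countermodel: p=N gives N, which is not designated.

No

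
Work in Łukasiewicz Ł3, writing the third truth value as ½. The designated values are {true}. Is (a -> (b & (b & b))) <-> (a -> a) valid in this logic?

Countermodel: a=true, b=½ gives ½, which is not designated.

No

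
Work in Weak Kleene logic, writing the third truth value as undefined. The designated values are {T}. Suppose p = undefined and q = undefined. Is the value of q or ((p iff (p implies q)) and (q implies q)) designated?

No

p implies q = undefined implies undefined = undefined  [any arg is the third value ⇒ result is the third value]
p iff (p implies q) = undefined iff undefined = undefined
q implies q = undefined implies undefined = undefined
(p iff (p implies q)) and (q implies q) = undefined and undefined = undefined
q or ((p iff (p implies q)) and (q implies q)) = undefined or undefined = undefined
undefined ∉ {T}.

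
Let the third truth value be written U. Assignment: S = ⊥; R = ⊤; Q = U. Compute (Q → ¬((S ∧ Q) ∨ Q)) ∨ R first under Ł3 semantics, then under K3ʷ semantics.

⊤; U

In Ł3: S ∧ Q = ⊥ ∧ U = ⊥
(S ∧ Q) ∨ Q = ⊥ ∨ U = U
¬((S ∧ Q) ∨ Q) = ¬U = U
Q → ¬((S ∧ Q) ∨ Q) = U → U = ⊤
(Q → ¬((S ∧ Q) ∨ Q)) ∨ R = ⊤ ∨ ⊤ = ⊤
In K3ʷ: S ∧ Q = ⊥ ∧ U = U
(S ∧ Q) ∨ Q = U ∨ U = U
¬((S ∧ Q) ∨ Q) = ¬U = U
Q → ¬((S ∧ Q) ∨ Q) = U → U = U  [any arg is the third value ⇒ result is the third value]
(Q → ¬((S ∧ Q) ∨ Q)) ∨ R = U ∨ ⊤ = U
They differ because Ł3 and K3ʷ treat U differently under the binary connectives.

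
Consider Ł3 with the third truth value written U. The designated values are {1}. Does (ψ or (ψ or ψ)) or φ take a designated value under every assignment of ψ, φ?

Countermodel: ψ=U, φ=U gives U, which is not designated.

No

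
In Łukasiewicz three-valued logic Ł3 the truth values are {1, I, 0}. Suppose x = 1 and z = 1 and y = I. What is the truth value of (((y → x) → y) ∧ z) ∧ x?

I

y → x = I → 1 = 1  [min(1, 1−½+1)]
(y → x) → y = 1 → I = I
((y → x) → y) ∧ z = I ∧ 1 = I
(((y → x) → y) ∧ z) ∧ x = I ∧ 1 = I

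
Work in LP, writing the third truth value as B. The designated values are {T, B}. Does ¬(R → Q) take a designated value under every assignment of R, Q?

Countermodel: R=T, Q=T gives F, which is not designated.

No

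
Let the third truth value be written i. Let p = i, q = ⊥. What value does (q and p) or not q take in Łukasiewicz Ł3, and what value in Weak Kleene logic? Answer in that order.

In Łukasiewicz Ł3: q and p = ⊥ and i = ⊥
not q = not ⊥ = ⊤
(q and p) or not q = ⊥ or ⊤ = ⊤
In Weak Kleene logic: q and p = ⊥ and i = i
not q = not ⊥ = ⊤
(q and p) or not q = i or ⊤ = i
They differ because Łukasiewicz Ł3 and Weak Kleene logic treat i differently under the binary connectives.

⊤; i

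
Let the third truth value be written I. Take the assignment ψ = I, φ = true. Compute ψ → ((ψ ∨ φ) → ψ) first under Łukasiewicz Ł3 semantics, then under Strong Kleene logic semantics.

true; I

In Łukasiewicz Ł3: ψ ∨ φ = I ∨ true = true
(ψ ∨ φ) → ψ = true → I = I  [min(1, 1−1+½)]
ψ → ((ψ ∨ φ) → ψ) = I → I = true
In Strong Kleene logic: ψ ∨ φ = I ∨ true = true
(ψ ∨ φ) → ψ = true → I = I
ψ → ((ψ ∨ φ) → ψ) = I → I = I
They differ because Łukasiewicz Ł3 and Strong Kleene logic treat I differently under implication.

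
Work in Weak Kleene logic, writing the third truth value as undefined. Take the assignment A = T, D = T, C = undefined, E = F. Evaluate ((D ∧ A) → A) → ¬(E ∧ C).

D ∧ A = T ∧ T = T
(D ∧ A) → A = T → T = T
E ∧ C = F ∧ undefined = undefined
¬(E ∧ C) = ¬undefined = undefined
((D ∧ A) → A) → ¬(E ∧ C) = T → undefined = undefined  [any arg is the third value ⇒ result is the third value]

undefined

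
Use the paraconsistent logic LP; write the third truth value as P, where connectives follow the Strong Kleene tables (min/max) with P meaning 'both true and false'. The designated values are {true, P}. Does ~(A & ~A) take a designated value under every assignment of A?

Yes

Every assignment of A over {true, P, false} gives a value in {true, P}.
In particular, with A=P: ~(A & ~A) = P.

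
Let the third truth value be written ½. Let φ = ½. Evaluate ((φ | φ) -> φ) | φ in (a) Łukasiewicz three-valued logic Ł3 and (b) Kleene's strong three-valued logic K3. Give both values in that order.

⊤; ½

In Łukasiewicz three-valued logic Ł3: φ | φ = ½ | ½ = ½
(φ | φ) -> φ = ½ -> ½ = ⊤  [min(1, 1−½+½)]
((φ | φ) -> φ) | φ = ⊤ | ½ = ⊤
In Kleene's strong three-valued logic K3: φ | φ = ½ | ½ = ½
(φ | φ) -> φ = ½ -> ½ = ½
((φ | φ) -> φ) | φ = ½ | ½ = ½
They differ because Łukasiewicz three-valued logic Ł3 and Kleene's strong three-valued logic K3 treat ½ differently under implication.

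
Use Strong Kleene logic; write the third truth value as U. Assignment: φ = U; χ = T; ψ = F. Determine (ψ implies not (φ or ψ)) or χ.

φ or ψ = U or F = U
not (φ or ψ) = not U = U
ψ implies not (φ or ψ) = F implies U = T  [not F or U]
(ψ implies not (φ or ψ)) or χ = T or T = T

T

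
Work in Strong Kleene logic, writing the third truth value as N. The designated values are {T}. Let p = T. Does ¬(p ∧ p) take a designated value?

No

p ∧ p = T ∧ T = T
¬(p ∧ p) = ¬T = F
F ∉ {T}.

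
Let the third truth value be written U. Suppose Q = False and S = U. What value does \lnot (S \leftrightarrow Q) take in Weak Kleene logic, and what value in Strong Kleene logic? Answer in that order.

U; U

In Weak Kleene logic: S \leftrightarrow Q = U \leftrightarrow False = U
\lnot (S \leftrightarrow Q) = \lnot U = U
In Strong Kleene logic: S \leftrightarrow Q = U \leftrightarrow False = U
\lnot (S \leftrightarrow Q) = \lnot U = U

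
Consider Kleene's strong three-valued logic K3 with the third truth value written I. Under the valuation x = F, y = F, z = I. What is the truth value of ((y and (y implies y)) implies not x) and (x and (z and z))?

y implies y = F implies F = T
y and (y implies y) = F and T = F
not x = not F = T
(y and (y implies y)) implies not x = F implies T = T
z and z = I and I = I
x and (z and z) = F and I = F
((y and (y implies y)) implies not x) and (x and (z and z)) = T and F = F

F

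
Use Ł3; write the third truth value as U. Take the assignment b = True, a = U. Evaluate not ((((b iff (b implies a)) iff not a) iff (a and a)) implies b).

False

b implies a = True implies U = U
b iff (b implies a) = True iff U = U
not a = not U = U
(b iff (b implies a)) iff not a = U iff U = True
a and a = U and U = U
((b iff (b implies a)) iff not a) iff (a and a) = True iff U = U
(((b iff (b implies a)) iff not a) iff (a and a)) implies b = U implies True = True
not ((((b iff (b implies a)) iff not a) iff (a and a)) implies b) = not True = False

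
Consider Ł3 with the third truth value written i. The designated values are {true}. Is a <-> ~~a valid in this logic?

Yes

Every assignment of a over {true, i, false} gives a value in {true}.
In particular, with a=i: a <-> ~~a = true.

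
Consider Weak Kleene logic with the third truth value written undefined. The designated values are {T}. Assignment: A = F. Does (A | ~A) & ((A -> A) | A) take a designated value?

~A = ~F = T
A | ~A = F | T = T
A -> A = F -> F = T
(A -> A) | A = T | F = T
(A | ~A) & ((A -> A) | A) = T & T = T
T ∈ {T}.

Yes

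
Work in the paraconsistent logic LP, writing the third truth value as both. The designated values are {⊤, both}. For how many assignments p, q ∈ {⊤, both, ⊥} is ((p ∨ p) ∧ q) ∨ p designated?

Of the 9 assignments, 6 give a value in {⊤, both}.

6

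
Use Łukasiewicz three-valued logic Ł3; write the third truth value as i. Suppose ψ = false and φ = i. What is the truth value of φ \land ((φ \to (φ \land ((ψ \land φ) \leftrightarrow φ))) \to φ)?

ψ \land φ = false \land i = false
(ψ \land φ) \leftrightarrow φ = false \leftrightarrow i = i
φ \land ((ψ \land φ) \leftrightarrow φ) = i \land i = i
φ \to (φ \land ((ψ \land φ) \leftrightarrow φ)) = i \to i = true
(φ \to (φ \land ((ψ \land φ) \leftrightarrow φ))) \to φ = true \to i = i
φ \land ((φ \to (φ \land ((ψ \land φ) \leftrightarrow φ))) \to φ) = i \land i = i

i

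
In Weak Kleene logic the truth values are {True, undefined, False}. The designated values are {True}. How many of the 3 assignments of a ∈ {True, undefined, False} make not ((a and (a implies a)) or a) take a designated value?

a=True: False ·
a=undefined: undefined ·
a=False: True ✓

1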